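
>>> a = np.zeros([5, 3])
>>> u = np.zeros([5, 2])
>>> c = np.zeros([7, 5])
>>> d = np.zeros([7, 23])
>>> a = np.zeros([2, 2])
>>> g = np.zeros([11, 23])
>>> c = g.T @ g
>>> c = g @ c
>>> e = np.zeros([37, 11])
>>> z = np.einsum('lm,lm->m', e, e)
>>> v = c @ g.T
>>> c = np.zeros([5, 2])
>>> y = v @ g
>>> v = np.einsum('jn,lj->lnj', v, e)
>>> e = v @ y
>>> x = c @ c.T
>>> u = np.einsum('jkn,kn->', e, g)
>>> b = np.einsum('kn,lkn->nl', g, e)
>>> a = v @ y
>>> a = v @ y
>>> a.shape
(37, 11, 23)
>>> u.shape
()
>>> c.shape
(5, 2)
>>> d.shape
(7, 23)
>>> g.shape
(11, 23)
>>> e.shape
(37, 11, 23)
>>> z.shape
(11,)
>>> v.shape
(37, 11, 11)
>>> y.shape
(11, 23)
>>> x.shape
(5, 5)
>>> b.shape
(23, 37)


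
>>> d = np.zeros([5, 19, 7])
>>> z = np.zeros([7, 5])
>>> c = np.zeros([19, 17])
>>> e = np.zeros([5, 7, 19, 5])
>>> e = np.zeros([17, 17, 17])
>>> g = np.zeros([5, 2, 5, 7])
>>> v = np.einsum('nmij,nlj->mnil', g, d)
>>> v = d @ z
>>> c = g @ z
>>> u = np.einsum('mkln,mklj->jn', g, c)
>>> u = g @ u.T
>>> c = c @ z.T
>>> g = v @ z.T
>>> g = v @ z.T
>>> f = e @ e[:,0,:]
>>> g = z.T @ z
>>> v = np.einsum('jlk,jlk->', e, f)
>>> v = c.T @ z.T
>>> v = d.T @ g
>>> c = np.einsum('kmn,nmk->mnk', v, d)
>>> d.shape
(5, 19, 7)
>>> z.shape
(7, 5)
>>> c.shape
(19, 5, 7)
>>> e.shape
(17, 17, 17)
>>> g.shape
(5, 5)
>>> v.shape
(7, 19, 5)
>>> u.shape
(5, 2, 5, 5)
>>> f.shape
(17, 17, 17)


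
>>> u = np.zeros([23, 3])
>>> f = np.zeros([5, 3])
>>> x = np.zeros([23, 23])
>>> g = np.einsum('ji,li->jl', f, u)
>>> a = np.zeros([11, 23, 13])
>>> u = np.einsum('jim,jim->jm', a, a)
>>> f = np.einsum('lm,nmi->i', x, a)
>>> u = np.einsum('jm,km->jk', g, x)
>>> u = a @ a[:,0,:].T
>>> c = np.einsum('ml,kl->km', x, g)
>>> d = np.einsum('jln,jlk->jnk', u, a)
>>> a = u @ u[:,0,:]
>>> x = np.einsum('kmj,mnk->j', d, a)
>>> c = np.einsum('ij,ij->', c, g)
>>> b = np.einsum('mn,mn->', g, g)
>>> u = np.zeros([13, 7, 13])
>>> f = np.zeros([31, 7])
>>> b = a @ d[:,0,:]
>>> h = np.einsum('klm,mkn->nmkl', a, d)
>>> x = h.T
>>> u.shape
(13, 7, 13)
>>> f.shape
(31, 7)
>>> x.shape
(23, 11, 11, 13)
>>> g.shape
(5, 23)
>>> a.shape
(11, 23, 11)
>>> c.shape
()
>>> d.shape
(11, 11, 13)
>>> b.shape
(11, 23, 13)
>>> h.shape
(13, 11, 11, 23)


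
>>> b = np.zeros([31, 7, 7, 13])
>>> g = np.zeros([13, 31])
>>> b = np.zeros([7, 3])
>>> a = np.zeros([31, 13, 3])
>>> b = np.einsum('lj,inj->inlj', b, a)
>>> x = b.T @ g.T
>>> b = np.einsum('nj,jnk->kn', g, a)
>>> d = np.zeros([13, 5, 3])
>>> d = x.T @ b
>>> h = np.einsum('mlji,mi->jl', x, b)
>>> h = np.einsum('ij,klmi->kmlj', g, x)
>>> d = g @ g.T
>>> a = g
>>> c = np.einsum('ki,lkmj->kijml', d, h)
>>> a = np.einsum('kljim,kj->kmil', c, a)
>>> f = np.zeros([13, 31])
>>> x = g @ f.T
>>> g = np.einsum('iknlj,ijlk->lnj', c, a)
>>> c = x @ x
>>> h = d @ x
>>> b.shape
(3, 13)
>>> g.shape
(7, 31, 3)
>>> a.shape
(13, 3, 7, 13)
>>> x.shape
(13, 13)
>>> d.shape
(13, 13)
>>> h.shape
(13, 13)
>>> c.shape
(13, 13)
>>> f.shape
(13, 31)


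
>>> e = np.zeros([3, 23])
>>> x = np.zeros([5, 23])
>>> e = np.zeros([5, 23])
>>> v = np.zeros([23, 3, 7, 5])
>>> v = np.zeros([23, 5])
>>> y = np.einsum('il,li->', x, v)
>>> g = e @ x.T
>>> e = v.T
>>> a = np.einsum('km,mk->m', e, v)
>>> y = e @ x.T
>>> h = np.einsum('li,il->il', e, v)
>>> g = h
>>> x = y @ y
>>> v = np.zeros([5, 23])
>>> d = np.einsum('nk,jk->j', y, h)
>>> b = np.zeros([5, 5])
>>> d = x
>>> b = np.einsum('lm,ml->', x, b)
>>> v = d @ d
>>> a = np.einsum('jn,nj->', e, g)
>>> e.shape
(5, 23)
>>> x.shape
(5, 5)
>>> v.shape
(5, 5)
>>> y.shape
(5, 5)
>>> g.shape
(23, 5)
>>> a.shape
()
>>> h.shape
(23, 5)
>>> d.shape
(5, 5)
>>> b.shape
()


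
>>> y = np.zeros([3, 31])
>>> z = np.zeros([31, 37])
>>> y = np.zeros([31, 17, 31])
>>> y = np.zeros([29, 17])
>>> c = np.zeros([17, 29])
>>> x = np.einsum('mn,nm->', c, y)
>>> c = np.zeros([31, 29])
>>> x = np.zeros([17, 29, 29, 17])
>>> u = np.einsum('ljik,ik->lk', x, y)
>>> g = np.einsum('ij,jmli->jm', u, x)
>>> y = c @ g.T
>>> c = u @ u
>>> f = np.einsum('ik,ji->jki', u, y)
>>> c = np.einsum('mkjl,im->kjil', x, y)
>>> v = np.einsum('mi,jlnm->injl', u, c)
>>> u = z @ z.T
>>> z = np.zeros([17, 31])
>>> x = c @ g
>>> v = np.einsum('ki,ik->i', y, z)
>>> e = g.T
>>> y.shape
(31, 17)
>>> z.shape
(17, 31)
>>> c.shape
(29, 29, 31, 17)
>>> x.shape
(29, 29, 31, 29)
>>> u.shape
(31, 31)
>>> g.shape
(17, 29)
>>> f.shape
(31, 17, 17)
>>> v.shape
(17,)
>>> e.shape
(29, 17)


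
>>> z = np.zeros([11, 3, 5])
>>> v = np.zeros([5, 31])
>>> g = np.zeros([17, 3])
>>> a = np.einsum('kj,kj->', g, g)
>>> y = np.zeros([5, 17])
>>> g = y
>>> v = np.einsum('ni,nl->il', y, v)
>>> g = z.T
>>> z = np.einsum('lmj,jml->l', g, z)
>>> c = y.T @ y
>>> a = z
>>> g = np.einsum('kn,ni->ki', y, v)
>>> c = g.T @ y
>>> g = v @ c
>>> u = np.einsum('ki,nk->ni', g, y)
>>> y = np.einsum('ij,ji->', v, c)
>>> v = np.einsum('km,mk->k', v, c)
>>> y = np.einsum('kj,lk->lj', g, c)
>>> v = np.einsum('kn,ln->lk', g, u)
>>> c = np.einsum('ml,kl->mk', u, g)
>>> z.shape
(5,)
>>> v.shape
(5, 17)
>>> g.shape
(17, 17)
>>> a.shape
(5,)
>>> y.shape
(31, 17)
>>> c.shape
(5, 17)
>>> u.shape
(5, 17)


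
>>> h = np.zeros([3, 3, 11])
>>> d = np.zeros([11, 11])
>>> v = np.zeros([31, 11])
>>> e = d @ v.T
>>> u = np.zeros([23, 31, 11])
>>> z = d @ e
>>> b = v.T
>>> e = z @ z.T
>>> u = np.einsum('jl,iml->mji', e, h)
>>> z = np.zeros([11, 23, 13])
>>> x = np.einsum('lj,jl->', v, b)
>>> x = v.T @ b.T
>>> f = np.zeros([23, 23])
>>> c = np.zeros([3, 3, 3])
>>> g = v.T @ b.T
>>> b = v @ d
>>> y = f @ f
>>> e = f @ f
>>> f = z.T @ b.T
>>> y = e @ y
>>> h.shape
(3, 3, 11)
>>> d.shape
(11, 11)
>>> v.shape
(31, 11)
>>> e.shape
(23, 23)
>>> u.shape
(3, 11, 3)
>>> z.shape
(11, 23, 13)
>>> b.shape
(31, 11)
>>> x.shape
(11, 11)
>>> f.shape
(13, 23, 31)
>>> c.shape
(3, 3, 3)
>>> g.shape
(11, 11)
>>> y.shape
(23, 23)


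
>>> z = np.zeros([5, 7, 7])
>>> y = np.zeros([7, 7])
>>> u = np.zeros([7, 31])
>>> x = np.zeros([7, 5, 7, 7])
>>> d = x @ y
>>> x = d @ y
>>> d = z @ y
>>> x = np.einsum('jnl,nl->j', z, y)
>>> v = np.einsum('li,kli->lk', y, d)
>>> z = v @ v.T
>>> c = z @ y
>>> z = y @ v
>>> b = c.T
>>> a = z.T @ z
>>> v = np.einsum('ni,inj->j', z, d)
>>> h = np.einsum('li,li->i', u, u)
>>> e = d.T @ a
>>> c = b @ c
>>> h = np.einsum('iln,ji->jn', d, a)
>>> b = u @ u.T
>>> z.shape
(7, 5)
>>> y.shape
(7, 7)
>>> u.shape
(7, 31)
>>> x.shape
(5,)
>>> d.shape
(5, 7, 7)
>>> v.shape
(7,)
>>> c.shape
(7, 7)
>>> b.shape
(7, 7)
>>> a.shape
(5, 5)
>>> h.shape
(5, 7)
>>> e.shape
(7, 7, 5)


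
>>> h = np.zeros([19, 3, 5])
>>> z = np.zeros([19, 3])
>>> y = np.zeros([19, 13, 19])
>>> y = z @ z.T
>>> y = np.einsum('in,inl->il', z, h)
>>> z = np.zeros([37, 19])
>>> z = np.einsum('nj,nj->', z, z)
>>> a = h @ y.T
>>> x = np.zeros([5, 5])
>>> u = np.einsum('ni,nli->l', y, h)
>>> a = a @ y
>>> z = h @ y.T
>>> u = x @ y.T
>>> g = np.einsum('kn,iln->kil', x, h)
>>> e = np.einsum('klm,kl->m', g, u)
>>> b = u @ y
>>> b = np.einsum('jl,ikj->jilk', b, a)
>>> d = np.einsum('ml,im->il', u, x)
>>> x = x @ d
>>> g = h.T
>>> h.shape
(19, 3, 5)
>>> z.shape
(19, 3, 19)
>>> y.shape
(19, 5)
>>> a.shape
(19, 3, 5)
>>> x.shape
(5, 19)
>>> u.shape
(5, 19)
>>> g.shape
(5, 3, 19)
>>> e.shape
(3,)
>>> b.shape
(5, 19, 5, 3)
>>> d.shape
(5, 19)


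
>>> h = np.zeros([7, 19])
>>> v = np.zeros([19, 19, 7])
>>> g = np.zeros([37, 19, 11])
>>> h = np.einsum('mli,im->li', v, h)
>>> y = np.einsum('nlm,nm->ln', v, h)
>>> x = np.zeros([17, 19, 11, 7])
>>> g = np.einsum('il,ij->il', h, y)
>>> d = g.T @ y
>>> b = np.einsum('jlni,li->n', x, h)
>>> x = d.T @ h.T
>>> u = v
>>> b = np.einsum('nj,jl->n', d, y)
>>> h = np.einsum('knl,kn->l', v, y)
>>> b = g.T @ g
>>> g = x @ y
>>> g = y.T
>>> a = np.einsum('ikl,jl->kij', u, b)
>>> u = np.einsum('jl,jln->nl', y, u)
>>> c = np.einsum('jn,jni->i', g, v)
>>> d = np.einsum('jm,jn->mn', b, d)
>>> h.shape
(7,)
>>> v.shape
(19, 19, 7)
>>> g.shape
(19, 19)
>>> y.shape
(19, 19)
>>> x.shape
(19, 19)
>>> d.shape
(7, 19)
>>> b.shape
(7, 7)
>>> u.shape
(7, 19)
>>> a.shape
(19, 19, 7)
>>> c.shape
(7,)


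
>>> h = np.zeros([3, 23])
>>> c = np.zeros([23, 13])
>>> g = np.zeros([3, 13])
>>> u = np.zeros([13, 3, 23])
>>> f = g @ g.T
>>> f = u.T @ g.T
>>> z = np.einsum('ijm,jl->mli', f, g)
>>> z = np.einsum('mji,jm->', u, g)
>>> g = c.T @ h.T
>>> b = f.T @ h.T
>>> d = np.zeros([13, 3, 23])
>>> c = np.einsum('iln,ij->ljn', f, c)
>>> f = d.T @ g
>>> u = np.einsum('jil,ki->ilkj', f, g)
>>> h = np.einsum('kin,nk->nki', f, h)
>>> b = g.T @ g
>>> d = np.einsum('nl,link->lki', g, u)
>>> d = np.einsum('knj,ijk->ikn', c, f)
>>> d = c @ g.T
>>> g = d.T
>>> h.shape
(3, 23, 3)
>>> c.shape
(3, 13, 3)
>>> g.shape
(13, 13, 3)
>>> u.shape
(3, 3, 13, 23)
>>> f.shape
(23, 3, 3)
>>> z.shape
()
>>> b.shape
(3, 3)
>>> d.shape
(3, 13, 13)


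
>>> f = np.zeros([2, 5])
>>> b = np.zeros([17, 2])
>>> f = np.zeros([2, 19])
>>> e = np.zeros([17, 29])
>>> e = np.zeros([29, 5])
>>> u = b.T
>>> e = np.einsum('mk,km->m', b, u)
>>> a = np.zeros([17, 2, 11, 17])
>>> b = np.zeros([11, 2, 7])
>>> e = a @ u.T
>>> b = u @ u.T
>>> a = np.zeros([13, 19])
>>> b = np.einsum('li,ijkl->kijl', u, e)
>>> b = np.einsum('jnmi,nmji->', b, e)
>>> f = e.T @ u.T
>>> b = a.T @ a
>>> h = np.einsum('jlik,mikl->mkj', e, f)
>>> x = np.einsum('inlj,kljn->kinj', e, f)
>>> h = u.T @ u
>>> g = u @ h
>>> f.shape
(2, 11, 2, 2)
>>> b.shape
(19, 19)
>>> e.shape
(17, 2, 11, 2)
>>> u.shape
(2, 17)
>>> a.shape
(13, 19)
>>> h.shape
(17, 17)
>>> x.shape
(2, 17, 2, 2)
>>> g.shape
(2, 17)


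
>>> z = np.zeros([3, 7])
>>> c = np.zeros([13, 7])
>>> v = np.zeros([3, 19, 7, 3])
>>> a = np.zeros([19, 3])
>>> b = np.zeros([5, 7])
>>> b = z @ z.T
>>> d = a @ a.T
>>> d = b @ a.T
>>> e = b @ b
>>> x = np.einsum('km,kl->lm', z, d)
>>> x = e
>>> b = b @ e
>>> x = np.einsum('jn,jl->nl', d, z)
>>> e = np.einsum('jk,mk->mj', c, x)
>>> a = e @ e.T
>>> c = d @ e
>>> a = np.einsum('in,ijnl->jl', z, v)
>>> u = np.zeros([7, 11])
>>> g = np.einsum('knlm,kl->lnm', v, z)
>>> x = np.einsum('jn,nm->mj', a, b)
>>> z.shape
(3, 7)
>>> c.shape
(3, 13)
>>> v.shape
(3, 19, 7, 3)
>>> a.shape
(19, 3)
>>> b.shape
(3, 3)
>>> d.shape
(3, 19)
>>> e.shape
(19, 13)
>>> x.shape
(3, 19)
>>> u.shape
(7, 11)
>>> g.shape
(7, 19, 3)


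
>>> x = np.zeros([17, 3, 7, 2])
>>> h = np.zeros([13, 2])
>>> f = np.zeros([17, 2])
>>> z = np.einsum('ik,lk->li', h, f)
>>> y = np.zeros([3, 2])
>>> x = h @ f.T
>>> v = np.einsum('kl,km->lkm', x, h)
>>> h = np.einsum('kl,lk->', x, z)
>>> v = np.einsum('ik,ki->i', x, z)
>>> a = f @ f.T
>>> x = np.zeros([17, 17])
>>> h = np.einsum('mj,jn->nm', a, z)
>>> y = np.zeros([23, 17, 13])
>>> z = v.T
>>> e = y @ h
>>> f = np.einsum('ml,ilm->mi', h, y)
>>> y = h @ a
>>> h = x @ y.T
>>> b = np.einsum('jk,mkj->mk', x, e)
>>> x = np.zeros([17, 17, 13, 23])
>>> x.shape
(17, 17, 13, 23)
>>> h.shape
(17, 13)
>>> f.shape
(13, 23)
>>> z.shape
(13,)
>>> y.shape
(13, 17)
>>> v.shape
(13,)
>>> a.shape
(17, 17)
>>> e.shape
(23, 17, 17)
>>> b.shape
(23, 17)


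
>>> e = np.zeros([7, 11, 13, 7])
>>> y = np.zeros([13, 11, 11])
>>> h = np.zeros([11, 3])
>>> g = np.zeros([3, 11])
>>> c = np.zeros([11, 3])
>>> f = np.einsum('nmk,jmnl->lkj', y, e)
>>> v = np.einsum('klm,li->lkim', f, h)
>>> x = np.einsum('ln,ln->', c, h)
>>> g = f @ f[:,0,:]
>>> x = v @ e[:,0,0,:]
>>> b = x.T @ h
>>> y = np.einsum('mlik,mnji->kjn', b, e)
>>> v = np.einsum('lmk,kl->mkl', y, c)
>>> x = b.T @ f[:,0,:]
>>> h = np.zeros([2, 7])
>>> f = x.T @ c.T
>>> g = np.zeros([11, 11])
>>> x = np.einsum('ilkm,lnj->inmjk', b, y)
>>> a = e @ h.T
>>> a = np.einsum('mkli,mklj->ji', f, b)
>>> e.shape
(7, 11, 13, 7)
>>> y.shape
(3, 13, 11)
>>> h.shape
(2, 7)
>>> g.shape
(11, 11)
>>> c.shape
(11, 3)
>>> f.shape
(7, 3, 7, 11)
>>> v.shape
(13, 11, 3)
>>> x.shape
(7, 13, 3, 11, 7)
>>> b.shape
(7, 3, 7, 3)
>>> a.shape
(3, 11)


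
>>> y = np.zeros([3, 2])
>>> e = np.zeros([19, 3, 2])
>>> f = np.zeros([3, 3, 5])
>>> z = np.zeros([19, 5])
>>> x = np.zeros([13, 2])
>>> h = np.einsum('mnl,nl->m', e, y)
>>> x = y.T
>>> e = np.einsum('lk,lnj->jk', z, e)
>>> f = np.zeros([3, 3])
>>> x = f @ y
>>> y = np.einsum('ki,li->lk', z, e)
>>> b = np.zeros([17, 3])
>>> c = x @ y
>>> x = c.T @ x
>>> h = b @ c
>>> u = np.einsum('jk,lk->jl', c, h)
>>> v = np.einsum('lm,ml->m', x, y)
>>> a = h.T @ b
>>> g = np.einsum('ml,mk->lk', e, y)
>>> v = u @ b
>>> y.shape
(2, 19)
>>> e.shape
(2, 5)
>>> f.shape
(3, 3)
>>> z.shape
(19, 5)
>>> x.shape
(19, 2)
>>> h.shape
(17, 19)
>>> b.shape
(17, 3)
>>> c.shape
(3, 19)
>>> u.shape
(3, 17)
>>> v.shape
(3, 3)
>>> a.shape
(19, 3)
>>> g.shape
(5, 19)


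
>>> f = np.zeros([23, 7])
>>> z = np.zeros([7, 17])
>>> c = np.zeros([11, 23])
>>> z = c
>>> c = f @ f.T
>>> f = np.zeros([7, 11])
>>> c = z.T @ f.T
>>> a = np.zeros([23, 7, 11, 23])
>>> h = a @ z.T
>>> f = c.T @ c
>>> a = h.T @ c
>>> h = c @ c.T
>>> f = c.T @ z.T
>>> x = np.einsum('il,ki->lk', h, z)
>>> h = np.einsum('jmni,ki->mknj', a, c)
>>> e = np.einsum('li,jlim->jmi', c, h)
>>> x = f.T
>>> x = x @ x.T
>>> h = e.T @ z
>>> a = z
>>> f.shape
(7, 11)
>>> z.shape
(11, 23)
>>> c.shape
(23, 7)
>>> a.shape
(11, 23)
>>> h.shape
(7, 11, 23)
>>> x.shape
(11, 11)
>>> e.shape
(11, 11, 7)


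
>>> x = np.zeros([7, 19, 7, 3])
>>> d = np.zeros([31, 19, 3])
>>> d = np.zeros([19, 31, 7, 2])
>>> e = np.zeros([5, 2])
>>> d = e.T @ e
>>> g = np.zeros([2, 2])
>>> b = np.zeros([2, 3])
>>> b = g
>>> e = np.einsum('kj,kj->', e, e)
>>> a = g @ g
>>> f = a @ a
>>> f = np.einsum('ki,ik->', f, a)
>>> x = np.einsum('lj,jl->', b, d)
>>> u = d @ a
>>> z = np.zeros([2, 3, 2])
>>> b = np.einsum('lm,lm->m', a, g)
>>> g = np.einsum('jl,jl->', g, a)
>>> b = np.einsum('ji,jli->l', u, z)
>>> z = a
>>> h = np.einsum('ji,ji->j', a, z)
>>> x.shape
()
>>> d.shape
(2, 2)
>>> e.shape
()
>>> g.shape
()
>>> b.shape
(3,)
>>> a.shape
(2, 2)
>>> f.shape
()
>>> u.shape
(2, 2)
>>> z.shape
(2, 2)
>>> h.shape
(2,)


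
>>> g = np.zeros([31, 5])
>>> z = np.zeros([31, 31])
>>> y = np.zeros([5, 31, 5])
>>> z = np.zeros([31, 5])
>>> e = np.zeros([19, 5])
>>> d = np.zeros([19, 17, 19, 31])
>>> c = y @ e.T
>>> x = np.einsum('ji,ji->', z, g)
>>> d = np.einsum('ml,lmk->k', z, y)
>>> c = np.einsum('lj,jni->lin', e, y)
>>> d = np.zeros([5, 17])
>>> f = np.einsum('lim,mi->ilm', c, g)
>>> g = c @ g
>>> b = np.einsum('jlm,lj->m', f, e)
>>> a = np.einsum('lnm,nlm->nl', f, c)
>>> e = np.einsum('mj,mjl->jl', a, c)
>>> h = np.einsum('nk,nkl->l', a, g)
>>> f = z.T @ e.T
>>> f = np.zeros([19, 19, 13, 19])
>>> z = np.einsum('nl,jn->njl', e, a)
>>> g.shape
(19, 5, 5)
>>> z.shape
(5, 19, 31)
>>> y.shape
(5, 31, 5)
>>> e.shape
(5, 31)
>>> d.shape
(5, 17)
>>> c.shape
(19, 5, 31)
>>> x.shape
()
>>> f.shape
(19, 19, 13, 19)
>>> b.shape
(31,)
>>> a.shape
(19, 5)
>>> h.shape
(5,)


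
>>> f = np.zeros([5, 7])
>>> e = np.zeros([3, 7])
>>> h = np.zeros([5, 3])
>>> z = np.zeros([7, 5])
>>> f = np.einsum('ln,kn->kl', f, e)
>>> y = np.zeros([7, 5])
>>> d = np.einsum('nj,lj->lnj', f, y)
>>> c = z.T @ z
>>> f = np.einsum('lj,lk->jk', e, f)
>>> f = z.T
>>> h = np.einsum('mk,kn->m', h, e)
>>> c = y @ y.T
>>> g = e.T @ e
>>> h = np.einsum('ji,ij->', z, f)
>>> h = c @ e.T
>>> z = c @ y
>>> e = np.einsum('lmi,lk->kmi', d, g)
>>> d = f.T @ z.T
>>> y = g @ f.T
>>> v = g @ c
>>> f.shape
(5, 7)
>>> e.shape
(7, 3, 5)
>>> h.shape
(7, 3)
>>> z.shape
(7, 5)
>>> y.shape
(7, 5)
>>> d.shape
(7, 7)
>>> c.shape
(7, 7)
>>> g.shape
(7, 7)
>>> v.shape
(7, 7)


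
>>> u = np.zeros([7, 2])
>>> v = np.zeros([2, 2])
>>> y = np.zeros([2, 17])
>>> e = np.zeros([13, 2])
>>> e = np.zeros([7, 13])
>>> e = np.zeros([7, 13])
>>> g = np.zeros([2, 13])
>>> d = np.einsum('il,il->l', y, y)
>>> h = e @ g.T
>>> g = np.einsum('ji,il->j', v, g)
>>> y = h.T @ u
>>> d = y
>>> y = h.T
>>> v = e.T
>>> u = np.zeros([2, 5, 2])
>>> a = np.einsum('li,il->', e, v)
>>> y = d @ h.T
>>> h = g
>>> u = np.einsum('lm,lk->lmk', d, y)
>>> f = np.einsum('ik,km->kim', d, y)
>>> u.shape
(2, 2, 7)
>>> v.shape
(13, 7)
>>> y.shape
(2, 7)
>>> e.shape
(7, 13)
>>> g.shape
(2,)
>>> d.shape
(2, 2)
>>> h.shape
(2,)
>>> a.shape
()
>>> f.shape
(2, 2, 7)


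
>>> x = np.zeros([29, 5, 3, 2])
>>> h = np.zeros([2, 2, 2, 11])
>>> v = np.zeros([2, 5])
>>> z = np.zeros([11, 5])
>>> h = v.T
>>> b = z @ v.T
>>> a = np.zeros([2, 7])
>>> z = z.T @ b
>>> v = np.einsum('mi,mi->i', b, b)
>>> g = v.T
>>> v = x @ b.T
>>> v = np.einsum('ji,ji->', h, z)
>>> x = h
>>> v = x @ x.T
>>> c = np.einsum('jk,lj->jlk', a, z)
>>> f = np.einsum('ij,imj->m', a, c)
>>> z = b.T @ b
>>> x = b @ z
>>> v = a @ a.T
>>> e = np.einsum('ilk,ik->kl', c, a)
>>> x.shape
(11, 2)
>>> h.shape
(5, 2)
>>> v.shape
(2, 2)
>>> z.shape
(2, 2)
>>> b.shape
(11, 2)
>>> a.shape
(2, 7)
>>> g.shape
(2,)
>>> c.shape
(2, 5, 7)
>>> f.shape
(5,)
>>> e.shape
(7, 5)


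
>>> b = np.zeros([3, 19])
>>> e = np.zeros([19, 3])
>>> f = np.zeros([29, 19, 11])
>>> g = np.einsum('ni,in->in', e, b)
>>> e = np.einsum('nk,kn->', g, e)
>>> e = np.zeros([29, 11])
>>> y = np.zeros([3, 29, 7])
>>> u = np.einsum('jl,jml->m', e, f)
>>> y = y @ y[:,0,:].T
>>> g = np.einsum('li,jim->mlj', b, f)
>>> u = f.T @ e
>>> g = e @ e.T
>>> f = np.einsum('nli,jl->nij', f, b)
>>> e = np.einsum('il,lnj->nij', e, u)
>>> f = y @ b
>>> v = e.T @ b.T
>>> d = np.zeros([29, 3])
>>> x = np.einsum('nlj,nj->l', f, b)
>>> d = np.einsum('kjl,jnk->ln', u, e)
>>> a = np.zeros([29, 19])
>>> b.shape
(3, 19)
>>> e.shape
(19, 29, 11)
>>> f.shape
(3, 29, 19)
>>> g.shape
(29, 29)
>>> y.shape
(3, 29, 3)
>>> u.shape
(11, 19, 11)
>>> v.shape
(11, 29, 3)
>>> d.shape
(11, 29)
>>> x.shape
(29,)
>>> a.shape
(29, 19)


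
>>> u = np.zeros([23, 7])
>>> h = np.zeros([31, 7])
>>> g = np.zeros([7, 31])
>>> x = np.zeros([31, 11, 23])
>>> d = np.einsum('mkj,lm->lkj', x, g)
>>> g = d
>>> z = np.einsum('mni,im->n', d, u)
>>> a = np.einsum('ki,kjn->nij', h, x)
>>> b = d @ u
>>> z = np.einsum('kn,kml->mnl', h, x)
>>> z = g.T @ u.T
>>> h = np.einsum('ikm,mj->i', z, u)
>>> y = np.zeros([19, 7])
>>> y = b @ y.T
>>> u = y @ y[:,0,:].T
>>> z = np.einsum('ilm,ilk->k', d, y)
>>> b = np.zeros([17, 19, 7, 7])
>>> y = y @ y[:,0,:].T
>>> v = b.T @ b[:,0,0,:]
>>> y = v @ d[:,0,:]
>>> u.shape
(7, 11, 7)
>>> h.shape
(23,)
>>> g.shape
(7, 11, 23)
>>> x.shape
(31, 11, 23)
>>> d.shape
(7, 11, 23)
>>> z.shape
(19,)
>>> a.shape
(23, 7, 11)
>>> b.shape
(17, 19, 7, 7)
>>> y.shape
(7, 7, 19, 23)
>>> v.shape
(7, 7, 19, 7)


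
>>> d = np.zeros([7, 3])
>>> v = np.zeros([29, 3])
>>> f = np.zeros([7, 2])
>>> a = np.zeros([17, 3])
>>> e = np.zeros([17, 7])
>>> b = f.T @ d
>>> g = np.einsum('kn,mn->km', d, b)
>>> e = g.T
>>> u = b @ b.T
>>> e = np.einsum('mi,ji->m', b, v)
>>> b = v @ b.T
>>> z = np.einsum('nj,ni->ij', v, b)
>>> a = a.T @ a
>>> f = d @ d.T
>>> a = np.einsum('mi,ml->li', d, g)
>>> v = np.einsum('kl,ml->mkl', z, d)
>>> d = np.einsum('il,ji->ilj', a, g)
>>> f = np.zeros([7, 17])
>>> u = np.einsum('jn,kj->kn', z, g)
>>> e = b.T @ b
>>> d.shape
(2, 3, 7)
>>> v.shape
(7, 2, 3)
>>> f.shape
(7, 17)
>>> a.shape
(2, 3)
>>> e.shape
(2, 2)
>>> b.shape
(29, 2)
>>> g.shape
(7, 2)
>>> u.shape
(7, 3)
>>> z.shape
(2, 3)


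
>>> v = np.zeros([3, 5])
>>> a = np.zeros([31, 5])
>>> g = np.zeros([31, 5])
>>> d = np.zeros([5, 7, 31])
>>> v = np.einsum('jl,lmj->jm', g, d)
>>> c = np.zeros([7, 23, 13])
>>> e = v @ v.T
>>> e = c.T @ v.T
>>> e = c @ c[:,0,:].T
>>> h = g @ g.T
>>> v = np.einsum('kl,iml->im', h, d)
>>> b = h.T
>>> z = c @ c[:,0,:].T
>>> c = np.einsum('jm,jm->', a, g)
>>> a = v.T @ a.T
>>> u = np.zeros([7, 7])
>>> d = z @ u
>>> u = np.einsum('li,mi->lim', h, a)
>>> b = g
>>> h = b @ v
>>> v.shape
(5, 7)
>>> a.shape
(7, 31)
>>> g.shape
(31, 5)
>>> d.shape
(7, 23, 7)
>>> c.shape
()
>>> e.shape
(7, 23, 7)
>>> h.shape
(31, 7)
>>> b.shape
(31, 5)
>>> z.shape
(7, 23, 7)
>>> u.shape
(31, 31, 7)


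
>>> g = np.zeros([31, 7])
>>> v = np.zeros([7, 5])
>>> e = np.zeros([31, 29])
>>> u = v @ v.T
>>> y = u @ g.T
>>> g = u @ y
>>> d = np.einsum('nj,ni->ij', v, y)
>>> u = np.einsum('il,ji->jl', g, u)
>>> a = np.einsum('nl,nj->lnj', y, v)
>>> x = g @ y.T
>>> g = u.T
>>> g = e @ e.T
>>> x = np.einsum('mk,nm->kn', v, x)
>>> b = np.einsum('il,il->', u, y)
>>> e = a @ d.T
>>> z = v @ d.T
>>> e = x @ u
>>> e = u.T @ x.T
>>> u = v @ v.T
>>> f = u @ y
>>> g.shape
(31, 31)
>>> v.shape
(7, 5)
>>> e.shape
(31, 5)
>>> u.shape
(7, 7)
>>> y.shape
(7, 31)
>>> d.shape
(31, 5)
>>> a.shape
(31, 7, 5)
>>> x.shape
(5, 7)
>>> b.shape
()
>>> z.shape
(7, 31)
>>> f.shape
(7, 31)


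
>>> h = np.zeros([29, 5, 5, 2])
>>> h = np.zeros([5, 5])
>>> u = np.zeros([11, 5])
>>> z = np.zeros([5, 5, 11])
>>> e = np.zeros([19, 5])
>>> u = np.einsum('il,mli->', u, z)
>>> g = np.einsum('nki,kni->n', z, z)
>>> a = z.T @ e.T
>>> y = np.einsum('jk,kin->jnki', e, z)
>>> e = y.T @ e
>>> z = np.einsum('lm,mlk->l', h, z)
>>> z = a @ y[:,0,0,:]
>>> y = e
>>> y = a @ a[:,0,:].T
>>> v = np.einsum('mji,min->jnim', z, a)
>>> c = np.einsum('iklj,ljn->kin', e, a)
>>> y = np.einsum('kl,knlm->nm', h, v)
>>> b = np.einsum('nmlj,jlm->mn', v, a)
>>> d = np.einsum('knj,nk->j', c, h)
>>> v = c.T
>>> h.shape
(5, 5)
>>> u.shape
()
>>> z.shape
(11, 5, 5)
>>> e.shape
(5, 5, 11, 5)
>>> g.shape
(5,)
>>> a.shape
(11, 5, 19)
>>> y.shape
(19, 11)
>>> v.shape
(19, 5, 5)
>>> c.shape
(5, 5, 19)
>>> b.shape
(19, 5)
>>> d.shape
(19,)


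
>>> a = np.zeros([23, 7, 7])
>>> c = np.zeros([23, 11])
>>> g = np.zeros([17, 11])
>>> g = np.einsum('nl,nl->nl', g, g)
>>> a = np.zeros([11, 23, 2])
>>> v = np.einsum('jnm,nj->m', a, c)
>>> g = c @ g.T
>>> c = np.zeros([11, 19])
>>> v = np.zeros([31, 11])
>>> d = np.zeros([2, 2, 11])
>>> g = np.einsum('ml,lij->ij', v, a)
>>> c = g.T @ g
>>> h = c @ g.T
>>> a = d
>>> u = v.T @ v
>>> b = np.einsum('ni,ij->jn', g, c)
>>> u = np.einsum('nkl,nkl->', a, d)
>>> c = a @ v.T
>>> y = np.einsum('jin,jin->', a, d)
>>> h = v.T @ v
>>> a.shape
(2, 2, 11)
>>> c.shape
(2, 2, 31)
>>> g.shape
(23, 2)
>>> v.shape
(31, 11)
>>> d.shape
(2, 2, 11)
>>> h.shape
(11, 11)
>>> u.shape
()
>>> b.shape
(2, 23)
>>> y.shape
()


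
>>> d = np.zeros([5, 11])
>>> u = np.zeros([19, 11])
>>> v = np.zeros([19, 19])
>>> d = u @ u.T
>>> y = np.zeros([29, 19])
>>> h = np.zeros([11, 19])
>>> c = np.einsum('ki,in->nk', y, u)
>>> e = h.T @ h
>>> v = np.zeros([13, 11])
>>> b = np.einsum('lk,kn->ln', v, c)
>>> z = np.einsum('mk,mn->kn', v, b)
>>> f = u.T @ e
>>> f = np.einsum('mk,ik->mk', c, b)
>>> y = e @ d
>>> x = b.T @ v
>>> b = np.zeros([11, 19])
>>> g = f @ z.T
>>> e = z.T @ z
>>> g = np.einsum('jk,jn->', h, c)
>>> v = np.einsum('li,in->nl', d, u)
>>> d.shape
(19, 19)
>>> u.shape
(19, 11)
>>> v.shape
(11, 19)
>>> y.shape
(19, 19)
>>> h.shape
(11, 19)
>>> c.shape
(11, 29)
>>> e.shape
(29, 29)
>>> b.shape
(11, 19)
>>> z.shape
(11, 29)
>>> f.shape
(11, 29)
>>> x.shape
(29, 11)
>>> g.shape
()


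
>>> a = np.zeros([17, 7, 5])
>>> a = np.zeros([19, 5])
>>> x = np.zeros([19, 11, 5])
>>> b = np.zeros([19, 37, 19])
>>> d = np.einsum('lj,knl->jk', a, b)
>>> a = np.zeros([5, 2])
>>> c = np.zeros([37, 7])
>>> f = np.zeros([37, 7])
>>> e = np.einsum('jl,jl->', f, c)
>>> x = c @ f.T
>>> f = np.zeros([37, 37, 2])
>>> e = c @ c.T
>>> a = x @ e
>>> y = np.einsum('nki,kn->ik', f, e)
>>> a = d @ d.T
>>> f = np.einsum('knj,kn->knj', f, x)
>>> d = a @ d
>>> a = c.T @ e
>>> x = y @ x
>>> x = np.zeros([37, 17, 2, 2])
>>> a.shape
(7, 37)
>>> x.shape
(37, 17, 2, 2)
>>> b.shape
(19, 37, 19)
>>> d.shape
(5, 19)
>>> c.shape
(37, 7)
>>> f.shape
(37, 37, 2)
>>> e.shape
(37, 37)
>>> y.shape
(2, 37)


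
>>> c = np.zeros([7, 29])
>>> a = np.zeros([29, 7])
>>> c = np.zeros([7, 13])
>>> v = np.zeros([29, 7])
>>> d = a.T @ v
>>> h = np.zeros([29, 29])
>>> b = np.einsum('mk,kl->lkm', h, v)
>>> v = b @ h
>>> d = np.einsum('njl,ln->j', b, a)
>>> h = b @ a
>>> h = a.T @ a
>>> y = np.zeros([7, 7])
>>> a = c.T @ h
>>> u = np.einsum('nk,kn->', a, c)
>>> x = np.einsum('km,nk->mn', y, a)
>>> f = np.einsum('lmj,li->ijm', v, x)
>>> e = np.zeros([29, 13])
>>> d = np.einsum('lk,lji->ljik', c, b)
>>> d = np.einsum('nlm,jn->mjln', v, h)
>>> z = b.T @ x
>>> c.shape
(7, 13)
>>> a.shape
(13, 7)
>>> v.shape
(7, 29, 29)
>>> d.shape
(29, 7, 29, 7)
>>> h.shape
(7, 7)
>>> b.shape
(7, 29, 29)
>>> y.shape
(7, 7)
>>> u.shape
()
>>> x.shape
(7, 13)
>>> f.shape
(13, 29, 29)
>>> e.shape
(29, 13)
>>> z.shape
(29, 29, 13)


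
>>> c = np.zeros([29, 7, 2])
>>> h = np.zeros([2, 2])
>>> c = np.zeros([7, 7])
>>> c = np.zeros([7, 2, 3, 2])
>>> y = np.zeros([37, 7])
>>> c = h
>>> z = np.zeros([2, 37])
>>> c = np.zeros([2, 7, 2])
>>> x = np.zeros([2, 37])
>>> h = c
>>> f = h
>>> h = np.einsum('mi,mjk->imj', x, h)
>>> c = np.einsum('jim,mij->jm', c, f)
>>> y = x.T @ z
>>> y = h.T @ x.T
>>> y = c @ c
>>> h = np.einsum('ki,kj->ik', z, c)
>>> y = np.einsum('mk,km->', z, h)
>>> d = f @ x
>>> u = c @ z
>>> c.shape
(2, 2)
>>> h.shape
(37, 2)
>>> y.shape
()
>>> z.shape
(2, 37)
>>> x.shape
(2, 37)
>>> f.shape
(2, 7, 2)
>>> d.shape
(2, 7, 37)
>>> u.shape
(2, 37)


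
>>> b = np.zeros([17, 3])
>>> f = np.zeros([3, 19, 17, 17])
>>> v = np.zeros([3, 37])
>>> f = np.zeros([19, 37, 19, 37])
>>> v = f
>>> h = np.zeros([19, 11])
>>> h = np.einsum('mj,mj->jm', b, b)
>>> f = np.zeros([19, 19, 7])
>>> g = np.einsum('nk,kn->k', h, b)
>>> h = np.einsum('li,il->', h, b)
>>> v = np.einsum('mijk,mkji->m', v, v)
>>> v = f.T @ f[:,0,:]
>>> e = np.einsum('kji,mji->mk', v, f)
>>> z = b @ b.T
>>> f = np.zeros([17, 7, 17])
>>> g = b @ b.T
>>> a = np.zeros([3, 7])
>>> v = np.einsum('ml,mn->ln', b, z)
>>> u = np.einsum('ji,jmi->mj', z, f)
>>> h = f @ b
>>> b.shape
(17, 3)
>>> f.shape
(17, 7, 17)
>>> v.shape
(3, 17)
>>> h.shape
(17, 7, 3)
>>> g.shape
(17, 17)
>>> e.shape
(19, 7)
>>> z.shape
(17, 17)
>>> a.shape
(3, 7)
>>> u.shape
(7, 17)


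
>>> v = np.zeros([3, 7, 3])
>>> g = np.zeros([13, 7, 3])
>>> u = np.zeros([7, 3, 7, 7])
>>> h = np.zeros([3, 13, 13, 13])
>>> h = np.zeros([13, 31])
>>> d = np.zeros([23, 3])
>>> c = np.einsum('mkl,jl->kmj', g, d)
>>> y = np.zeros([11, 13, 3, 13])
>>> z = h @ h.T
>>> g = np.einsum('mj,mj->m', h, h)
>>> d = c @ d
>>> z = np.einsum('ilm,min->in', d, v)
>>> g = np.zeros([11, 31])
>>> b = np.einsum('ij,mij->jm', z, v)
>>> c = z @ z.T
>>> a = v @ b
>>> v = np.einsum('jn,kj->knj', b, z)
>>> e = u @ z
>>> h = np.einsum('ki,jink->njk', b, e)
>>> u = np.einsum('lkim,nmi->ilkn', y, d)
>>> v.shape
(7, 3, 3)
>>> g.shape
(11, 31)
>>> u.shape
(3, 11, 13, 7)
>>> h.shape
(7, 7, 3)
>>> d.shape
(7, 13, 3)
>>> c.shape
(7, 7)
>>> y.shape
(11, 13, 3, 13)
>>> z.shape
(7, 3)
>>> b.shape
(3, 3)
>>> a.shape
(3, 7, 3)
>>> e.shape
(7, 3, 7, 3)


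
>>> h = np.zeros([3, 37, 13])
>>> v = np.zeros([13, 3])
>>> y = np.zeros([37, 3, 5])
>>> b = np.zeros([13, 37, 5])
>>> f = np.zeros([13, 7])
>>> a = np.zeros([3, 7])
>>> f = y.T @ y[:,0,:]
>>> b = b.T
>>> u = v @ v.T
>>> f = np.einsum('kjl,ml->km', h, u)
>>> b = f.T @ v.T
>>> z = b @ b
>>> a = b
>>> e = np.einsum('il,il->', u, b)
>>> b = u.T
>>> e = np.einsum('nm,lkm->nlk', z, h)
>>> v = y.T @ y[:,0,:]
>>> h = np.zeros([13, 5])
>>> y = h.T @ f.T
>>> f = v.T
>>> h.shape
(13, 5)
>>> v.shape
(5, 3, 5)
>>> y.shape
(5, 3)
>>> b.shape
(13, 13)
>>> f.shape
(5, 3, 5)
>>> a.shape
(13, 13)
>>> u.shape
(13, 13)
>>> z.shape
(13, 13)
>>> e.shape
(13, 3, 37)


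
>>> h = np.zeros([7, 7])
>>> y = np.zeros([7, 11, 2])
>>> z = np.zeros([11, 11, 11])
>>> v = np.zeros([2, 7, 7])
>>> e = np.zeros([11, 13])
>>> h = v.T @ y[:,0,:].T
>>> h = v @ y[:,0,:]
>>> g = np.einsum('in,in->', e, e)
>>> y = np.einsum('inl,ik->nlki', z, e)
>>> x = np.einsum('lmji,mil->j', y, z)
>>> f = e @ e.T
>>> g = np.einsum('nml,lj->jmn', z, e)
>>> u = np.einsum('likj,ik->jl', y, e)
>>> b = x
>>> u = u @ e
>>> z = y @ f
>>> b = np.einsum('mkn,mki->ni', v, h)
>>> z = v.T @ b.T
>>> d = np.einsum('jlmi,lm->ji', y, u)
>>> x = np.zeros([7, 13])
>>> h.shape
(2, 7, 2)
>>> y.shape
(11, 11, 13, 11)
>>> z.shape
(7, 7, 7)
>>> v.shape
(2, 7, 7)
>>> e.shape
(11, 13)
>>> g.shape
(13, 11, 11)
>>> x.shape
(7, 13)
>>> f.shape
(11, 11)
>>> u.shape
(11, 13)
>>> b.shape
(7, 2)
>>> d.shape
(11, 11)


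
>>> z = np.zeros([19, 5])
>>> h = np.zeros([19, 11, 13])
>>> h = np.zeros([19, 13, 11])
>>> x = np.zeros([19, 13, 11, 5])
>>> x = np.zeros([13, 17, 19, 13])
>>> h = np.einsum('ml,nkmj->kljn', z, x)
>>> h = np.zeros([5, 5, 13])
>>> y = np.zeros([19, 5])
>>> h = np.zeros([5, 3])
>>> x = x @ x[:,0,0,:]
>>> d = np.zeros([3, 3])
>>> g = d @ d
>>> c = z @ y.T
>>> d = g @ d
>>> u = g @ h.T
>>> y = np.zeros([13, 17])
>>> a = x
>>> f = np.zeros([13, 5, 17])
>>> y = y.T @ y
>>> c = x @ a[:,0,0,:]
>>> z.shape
(19, 5)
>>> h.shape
(5, 3)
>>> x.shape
(13, 17, 19, 13)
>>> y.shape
(17, 17)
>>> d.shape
(3, 3)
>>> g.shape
(3, 3)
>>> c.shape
(13, 17, 19, 13)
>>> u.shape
(3, 5)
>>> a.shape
(13, 17, 19, 13)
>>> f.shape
(13, 5, 17)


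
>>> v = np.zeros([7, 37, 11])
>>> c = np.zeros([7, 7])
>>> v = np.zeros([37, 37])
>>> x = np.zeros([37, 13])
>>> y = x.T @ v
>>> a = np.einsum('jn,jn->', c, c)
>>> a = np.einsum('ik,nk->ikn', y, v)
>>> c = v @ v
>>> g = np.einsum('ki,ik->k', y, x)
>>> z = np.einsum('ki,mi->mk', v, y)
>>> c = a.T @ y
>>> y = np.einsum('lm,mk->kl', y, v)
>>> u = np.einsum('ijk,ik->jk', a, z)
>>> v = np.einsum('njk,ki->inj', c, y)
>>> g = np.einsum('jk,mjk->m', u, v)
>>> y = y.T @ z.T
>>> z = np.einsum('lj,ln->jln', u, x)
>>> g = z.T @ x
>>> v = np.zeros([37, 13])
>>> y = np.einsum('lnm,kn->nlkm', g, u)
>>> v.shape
(37, 13)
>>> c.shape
(37, 37, 37)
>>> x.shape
(37, 13)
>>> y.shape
(37, 13, 37, 13)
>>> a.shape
(13, 37, 37)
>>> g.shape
(13, 37, 13)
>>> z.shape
(37, 37, 13)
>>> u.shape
(37, 37)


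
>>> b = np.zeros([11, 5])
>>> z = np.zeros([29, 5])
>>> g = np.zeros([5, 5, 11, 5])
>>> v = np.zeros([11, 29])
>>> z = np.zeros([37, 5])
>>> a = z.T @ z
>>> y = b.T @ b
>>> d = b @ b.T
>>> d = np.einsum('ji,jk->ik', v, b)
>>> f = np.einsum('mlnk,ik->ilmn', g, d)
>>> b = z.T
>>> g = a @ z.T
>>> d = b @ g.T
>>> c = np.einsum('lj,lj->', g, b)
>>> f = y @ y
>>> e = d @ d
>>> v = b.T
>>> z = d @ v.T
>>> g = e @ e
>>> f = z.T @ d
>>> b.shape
(5, 37)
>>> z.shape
(5, 37)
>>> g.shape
(5, 5)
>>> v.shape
(37, 5)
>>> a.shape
(5, 5)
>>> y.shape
(5, 5)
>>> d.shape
(5, 5)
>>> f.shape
(37, 5)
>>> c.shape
()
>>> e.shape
(5, 5)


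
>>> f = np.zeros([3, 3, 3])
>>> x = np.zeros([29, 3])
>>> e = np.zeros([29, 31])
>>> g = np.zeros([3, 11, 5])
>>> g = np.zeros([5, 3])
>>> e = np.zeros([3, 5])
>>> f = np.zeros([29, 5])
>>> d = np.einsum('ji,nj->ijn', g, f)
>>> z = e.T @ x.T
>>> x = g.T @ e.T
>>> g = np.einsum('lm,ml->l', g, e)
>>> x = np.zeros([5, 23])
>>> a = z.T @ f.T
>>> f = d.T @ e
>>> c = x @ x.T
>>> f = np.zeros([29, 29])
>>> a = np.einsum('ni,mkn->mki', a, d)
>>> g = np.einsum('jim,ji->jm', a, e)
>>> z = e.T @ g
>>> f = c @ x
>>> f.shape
(5, 23)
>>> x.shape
(5, 23)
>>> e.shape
(3, 5)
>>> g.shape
(3, 29)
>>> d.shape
(3, 5, 29)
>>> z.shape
(5, 29)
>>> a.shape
(3, 5, 29)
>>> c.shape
(5, 5)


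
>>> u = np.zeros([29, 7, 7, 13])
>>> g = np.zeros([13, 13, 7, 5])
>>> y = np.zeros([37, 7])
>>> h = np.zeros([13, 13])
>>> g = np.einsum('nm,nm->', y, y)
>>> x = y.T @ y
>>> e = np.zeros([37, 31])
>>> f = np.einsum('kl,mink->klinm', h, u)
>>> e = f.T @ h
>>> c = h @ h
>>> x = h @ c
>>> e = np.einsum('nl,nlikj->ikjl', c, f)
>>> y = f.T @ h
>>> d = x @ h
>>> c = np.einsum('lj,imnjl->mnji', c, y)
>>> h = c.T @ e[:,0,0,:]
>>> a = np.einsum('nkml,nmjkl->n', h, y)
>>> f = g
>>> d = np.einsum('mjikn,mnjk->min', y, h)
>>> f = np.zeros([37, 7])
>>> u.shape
(29, 7, 7, 13)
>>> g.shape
()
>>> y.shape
(29, 7, 7, 13, 13)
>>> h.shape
(29, 13, 7, 13)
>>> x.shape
(13, 13)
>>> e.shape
(7, 7, 29, 13)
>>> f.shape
(37, 7)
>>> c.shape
(7, 7, 13, 29)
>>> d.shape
(29, 7, 13)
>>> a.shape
(29,)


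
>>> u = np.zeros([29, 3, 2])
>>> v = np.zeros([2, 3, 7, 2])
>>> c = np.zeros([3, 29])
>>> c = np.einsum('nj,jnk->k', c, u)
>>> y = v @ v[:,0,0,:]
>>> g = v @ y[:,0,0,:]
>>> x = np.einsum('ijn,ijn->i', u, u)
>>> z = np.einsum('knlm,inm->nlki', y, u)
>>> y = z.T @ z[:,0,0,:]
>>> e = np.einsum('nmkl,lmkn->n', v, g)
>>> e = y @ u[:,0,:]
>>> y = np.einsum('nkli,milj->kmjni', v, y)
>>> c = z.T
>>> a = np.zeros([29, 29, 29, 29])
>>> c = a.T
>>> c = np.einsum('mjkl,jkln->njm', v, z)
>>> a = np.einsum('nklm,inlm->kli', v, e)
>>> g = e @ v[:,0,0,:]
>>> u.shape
(29, 3, 2)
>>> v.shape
(2, 3, 7, 2)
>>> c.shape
(29, 3, 2)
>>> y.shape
(3, 29, 29, 2, 2)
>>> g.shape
(29, 2, 7, 2)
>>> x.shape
(29,)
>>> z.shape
(3, 7, 2, 29)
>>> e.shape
(29, 2, 7, 2)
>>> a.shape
(3, 7, 29)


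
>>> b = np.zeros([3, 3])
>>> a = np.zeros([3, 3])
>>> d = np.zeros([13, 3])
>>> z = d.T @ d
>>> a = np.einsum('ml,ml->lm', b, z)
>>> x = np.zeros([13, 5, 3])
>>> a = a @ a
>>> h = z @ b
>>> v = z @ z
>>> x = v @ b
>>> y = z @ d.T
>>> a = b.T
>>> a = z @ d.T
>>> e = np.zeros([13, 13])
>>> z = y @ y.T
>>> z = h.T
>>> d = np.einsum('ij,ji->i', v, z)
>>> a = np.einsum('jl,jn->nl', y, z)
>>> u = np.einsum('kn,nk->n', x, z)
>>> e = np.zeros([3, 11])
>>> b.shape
(3, 3)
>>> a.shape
(3, 13)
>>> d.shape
(3,)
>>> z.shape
(3, 3)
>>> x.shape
(3, 3)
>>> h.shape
(3, 3)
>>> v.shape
(3, 3)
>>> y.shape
(3, 13)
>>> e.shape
(3, 11)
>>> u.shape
(3,)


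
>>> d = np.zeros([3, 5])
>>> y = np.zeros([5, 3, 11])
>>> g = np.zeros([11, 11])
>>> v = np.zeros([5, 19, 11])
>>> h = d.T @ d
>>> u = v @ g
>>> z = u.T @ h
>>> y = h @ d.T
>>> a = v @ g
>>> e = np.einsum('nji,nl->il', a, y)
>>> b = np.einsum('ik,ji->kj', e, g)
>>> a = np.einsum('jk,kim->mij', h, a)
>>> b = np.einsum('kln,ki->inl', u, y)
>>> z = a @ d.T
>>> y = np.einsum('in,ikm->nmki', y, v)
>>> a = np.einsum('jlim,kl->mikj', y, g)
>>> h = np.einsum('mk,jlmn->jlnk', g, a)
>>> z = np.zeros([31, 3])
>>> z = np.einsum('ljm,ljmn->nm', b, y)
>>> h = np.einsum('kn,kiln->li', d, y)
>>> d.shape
(3, 5)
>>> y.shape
(3, 11, 19, 5)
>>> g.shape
(11, 11)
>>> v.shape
(5, 19, 11)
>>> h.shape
(19, 11)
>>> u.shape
(5, 19, 11)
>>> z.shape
(5, 19)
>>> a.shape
(5, 19, 11, 3)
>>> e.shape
(11, 3)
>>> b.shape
(3, 11, 19)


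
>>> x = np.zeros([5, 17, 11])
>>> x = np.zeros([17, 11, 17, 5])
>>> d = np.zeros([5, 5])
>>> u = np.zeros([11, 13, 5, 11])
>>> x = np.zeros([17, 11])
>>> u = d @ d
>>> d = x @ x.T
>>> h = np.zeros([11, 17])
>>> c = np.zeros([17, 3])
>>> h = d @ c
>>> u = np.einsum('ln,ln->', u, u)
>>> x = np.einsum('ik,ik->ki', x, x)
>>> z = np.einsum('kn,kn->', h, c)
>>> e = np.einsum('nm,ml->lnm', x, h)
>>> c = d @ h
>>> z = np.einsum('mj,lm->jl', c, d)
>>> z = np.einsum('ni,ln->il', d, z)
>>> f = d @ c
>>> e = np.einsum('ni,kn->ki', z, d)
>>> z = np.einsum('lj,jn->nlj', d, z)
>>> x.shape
(11, 17)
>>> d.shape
(17, 17)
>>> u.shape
()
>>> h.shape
(17, 3)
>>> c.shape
(17, 3)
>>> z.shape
(3, 17, 17)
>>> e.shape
(17, 3)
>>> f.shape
(17, 3)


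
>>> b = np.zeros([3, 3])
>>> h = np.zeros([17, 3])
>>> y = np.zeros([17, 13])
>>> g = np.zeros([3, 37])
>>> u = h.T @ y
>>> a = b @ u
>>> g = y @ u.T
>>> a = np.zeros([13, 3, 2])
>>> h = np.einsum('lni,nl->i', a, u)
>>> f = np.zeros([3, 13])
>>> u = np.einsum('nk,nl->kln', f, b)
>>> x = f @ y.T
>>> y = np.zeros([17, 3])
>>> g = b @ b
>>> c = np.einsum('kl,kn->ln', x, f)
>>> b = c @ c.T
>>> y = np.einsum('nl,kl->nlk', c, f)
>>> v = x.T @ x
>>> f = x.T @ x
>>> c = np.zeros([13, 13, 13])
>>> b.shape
(17, 17)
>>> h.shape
(2,)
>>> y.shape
(17, 13, 3)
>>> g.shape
(3, 3)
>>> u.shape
(13, 3, 3)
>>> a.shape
(13, 3, 2)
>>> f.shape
(17, 17)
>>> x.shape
(3, 17)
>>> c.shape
(13, 13, 13)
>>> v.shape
(17, 17)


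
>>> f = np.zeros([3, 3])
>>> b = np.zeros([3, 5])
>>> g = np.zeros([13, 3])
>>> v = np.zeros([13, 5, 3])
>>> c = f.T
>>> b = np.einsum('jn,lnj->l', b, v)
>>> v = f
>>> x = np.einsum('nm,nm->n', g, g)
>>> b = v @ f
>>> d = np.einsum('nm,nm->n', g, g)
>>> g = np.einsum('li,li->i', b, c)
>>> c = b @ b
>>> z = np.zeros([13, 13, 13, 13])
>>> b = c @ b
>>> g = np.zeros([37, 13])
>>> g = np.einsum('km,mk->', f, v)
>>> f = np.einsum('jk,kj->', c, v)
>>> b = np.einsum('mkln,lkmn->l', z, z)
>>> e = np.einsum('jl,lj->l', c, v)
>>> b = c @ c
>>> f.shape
()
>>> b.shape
(3, 3)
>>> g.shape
()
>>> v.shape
(3, 3)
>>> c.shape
(3, 3)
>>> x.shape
(13,)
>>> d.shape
(13,)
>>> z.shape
(13, 13, 13, 13)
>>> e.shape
(3,)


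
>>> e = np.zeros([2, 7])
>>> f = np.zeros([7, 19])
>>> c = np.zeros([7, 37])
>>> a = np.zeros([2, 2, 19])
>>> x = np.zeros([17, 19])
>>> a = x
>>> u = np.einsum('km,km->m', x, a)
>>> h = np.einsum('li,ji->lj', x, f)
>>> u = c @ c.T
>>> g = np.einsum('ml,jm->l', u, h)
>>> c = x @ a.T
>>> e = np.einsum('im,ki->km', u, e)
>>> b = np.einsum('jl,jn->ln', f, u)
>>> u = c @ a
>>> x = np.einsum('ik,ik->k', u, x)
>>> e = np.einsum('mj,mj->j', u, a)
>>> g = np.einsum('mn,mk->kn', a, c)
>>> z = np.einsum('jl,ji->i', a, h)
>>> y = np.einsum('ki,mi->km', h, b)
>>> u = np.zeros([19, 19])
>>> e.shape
(19,)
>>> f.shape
(7, 19)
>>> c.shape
(17, 17)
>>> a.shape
(17, 19)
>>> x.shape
(19,)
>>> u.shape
(19, 19)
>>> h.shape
(17, 7)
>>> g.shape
(17, 19)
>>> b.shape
(19, 7)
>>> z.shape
(7,)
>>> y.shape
(17, 19)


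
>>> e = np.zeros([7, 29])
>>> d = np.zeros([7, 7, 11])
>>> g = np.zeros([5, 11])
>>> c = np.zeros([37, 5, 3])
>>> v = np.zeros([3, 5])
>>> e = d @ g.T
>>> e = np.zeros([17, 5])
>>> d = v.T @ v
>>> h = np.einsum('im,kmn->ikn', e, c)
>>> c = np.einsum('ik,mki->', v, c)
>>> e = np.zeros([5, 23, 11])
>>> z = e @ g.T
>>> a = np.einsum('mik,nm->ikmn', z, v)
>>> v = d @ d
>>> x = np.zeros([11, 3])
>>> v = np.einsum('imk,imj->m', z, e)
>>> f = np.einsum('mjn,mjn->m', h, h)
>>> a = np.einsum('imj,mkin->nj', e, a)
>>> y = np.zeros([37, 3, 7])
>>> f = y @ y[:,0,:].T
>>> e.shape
(5, 23, 11)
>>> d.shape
(5, 5)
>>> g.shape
(5, 11)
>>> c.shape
()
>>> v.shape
(23,)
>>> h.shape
(17, 37, 3)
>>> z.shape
(5, 23, 5)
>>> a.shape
(3, 11)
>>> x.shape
(11, 3)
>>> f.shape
(37, 3, 37)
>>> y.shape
(37, 3, 7)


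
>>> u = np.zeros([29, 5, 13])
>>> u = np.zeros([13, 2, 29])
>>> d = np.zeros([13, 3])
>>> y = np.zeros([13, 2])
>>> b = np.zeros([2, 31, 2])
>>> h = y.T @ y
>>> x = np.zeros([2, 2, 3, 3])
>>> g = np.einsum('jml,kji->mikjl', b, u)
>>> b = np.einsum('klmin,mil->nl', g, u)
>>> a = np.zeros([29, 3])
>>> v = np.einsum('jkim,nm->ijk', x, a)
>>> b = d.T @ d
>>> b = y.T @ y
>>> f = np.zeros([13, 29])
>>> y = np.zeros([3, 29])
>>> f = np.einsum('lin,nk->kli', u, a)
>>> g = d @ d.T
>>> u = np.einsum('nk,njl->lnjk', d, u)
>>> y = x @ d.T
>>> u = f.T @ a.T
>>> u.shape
(2, 13, 29)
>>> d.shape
(13, 3)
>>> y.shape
(2, 2, 3, 13)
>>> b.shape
(2, 2)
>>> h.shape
(2, 2)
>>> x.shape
(2, 2, 3, 3)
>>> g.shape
(13, 13)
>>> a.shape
(29, 3)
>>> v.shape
(3, 2, 2)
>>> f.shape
(3, 13, 2)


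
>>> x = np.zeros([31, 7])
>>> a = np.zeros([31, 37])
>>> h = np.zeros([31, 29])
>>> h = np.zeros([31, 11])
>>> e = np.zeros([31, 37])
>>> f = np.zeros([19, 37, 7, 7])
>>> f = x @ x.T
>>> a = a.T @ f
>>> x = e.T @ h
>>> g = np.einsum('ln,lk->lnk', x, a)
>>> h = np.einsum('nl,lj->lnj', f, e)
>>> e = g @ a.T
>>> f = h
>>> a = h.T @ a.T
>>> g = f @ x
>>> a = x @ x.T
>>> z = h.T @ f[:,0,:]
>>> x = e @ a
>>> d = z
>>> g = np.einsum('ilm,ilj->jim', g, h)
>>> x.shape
(37, 11, 37)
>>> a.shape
(37, 37)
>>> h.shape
(31, 31, 37)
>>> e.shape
(37, 11, 37)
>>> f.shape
(31, 31, 37)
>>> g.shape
(37, 31, 11)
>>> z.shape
(37, 31, 37)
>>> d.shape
(37, 31, 37)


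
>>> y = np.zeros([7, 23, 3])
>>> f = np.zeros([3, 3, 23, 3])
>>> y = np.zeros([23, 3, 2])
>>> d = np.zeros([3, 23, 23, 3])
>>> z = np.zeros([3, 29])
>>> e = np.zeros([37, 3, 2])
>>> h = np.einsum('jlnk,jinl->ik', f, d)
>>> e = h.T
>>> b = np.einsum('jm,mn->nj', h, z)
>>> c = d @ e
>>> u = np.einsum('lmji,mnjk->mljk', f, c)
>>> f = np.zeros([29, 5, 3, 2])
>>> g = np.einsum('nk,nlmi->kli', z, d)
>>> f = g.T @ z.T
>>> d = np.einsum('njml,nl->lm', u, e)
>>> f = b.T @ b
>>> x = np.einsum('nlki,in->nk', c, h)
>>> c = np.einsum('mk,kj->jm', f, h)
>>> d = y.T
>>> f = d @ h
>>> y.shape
(23, 3, 2)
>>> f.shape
(2, 3, 3)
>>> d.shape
(2, 3, 23)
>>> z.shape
(3, 29)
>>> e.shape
(3, 23)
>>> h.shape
(23, 3)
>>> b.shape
(29, 23)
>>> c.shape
(3, 23)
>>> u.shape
(3, 3, 23, 23)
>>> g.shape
(29, 23, 3)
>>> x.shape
(3, 23)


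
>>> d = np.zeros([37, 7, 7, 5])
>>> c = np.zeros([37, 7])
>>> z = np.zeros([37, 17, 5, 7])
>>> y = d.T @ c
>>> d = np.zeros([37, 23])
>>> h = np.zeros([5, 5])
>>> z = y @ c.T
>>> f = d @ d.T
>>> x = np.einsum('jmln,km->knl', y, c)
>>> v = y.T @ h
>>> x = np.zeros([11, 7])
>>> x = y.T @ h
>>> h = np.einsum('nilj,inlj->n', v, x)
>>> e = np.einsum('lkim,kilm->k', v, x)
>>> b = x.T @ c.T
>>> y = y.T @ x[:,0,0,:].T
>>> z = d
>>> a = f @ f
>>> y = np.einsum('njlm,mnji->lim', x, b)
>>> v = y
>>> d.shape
(37, 23)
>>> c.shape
(37, 7)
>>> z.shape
(37, 23)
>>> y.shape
(7, 37, 5)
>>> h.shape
(7,)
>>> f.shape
(37, 37)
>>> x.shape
(7, 7, 7, 5)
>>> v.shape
(7, 37, 5)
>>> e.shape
(7,)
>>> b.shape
(5, 7, 7, 37)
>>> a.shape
(37, 37)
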